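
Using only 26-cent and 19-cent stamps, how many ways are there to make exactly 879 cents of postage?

Need nonnegative integers with 26j + 19k = 879.
gcd(26, 19) = 1, and 26·(-8) + 19·(11) = 1.
So (j₀, k₀) = (-7032, 9669); general j = -7032 + 19t, k = 9669 - 26t.
j ≥ 0 ⇒ t ≥ 371; k ≥ 0 ⇒ t ≤ 371. That's 1 value of t.

1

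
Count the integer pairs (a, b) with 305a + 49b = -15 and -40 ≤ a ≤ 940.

gcd(305, 49) = 1.
By Bézout, 305·(9) + 49·(-56) = 1.
Particular solution: (12, -75).
General solution: a = 12 + 49t, b = -75 - 305t for integer t.
-40 ≤ 12 + 49t ≤ 940 gives t ∈ [-1, 18], which is 20 values.

20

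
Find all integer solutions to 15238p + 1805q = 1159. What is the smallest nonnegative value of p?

58

gcd(15238, 1805):
  15238 = 8*1805 + 798
  1805 = 2*798 + 209
  798 = 3*209 + 171
  209 = 1*171 + 38
  171 = 4*38 + 19
  38 = 2*19
so gcd(15238, 1805) = 19.
19 divides 1159, so solutions exist.
Back-substitute for Bézout coefficients:
  19 = 171 - 4*38
  ... = 15238*(43) + 1805*(-363)
Scale by 1159/19 = 61: (p₀, q₀) = (2623, -22143).
General solution: p = 2623 + 95t, q = -22143 - 802t for integer t.
p ≥ 0: smallest is 2623 mod 95 = 58 (at t = -27), with q = -489.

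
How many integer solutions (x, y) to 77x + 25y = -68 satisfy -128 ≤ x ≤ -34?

gcd(77, 25):
  77 = 3*25 + 2
  25 = 12*2 + 1
  2 = 2*1
so gcd(77, 25) = 1.
Back-substitute for Bézout coefficients:
  1 = 25 - 12*2
  ... = 77*(-12) + 25*(37)
Scale by -68: particular solution (816, -2516); reduce x mod 25: (16, -52).
General solution: x = 16 + 25t, y = -52 - 77t for integer t.
-128 ≤ 16 + 25t ≤ -34 gives t ∈ [-5, -2], which is 4 values.

4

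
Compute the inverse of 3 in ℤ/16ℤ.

11

gcd(16, 3) = 1  (16 = 5×3 + 1, 3 = 3×1).
Back-substituting, 3×(-5) + 16×(1) = 1.
So 3×-5 ≡ 1 (mod 16), and -5 mod 16 = 11.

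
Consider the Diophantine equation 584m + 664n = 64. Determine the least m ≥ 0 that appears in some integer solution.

49

gcd(664, 584):
  664 = 1×584 + 80
  584 = 7×80 + 24
  80 = 3×24 + 8
  24 = 3×8
so gcd(664, 584) = 8.
8 divides 64, so solutions exist.
Back-substitute for Bézout coefficients:
  8 = 80 - 3×24
  ... = 584×(-25) + 664×(22)
Scale by 64/8 = 8: (m₀, n₀) = (-200, 176).
General solution: m = -200 + 83t, n = 176 - 73t for integer t.
m ≥ 0: smallest is -200 mod 83 = 49 (at t = 3), with n = -43.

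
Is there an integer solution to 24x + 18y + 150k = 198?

gcd(24, 18) = 6  (24 = 1×18 + 6, 18 = 3×6).
gcd(6, 150) = 6.
6 divides 198, so integer solutions exist.

yes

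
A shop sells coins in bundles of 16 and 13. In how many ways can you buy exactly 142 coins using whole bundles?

Need nonnegative integers with 16j + 13k = 142.
gcd(16, 13) = 1, and 16·(-4) + 13·(5) = 1.
So (j₀, k₀) = (-568, 710); general j = -568 + 13t, k = 710 - 16t.
j ≥ 0 ⇒ t ≥ 44; k ≥ 0 ⇒ t ≤ 44. That's 1 value of t.

1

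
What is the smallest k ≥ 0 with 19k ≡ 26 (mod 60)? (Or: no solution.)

14

gcd(60, 19) = 1.
1 divides 26, so solutions exist.
By Bézout, 19×(19) + 60×(-6) = 1.
So 19×(19) ≡ 1 (mod 60); multiply by 26: k ≡ 494 (mod 60).
Smallest nonnegative: k = 494 mod 60 = 14.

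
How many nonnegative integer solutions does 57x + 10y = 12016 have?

gcd(57, 10):
  57 = 5·10 + 7
  10 = 1·7 + 3
  7 = 2·3 + 1
  3 = 3·1
so gcd(57, 10) = 1.
Back-substitute for Bézout coefficients:
  1 = 7 - 2·3
  ... = 57·(3) + 10·(-17)
Scale by 12016: one solution is (36048, -204272). Reduce x mod 10: (8, 1156).
General: x = 8 + 10t, y = 1156 - 57t.
x ≥ 0 ⇒ t ≥ 0; y ≥ 0 ⇒ t ≤ 20. So t ∈ [0, 20]: 21 solutions.

21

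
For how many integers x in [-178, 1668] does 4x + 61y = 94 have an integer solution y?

30

gcd(61, 4):
  61 = 15·4 + 1
  4 = 4·1
so gcd(61, 4) = 1.
Back-substitute for Bézout coefficients:
  1 = 61 - 15·4
  ... = 4·(-15) + 61·(1)
Scale by 94: particular solution (-1410, 94); reduce x mod 61: (54, -2).
General solution: x = 54 + 61t, y = -2 - 4t for integer t.
-178 ≤ 54 + 61t ≤ 1668 gives t ∈ [-3, 26], which is 30 values.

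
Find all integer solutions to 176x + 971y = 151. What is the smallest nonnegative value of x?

gcd(971, 176):
  971 = 5·176 + 91
  176 = 1·91 + 85
  91 = 1·85 + 6
  85 = 14·6 + 1
  6 = 6·1
so gcd(971, 176) = 1.
1 divides 151, so solutions exist.
Back-substitute for Bézout coefficients:
  1 = 85 - 14·6
  ... = 176·(160) + 971·(-29)
Scale by 151/1 = 151: (x₀, y₀) = (24160, -4379).
General solution: x = 24160 + 971t, y = -4379 - 176t for integer t.
x ≥ 0: smallest is 24160 mod 971 = 856 (at t = -24), with y = -155.

856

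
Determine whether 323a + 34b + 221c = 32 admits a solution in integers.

no

gcd(323, 34) = 17.
gcd(17, 221) = 17.
17 does not divide 32 (remainder 15), so no integer solutions.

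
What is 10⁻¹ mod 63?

19

gcd(63, 10) = 1.
By Bézout, 10×(19) + 63×(-3) = 1.
So 10×19 ≡ 1 (mod 63), and 19 mod 63 = 19.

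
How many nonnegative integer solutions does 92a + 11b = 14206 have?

14

gcd(92, 11):
  92 = 8·11 + 4
  11 = 2·4 + 3
  4 = 1·3 + 1
  3 = 3·1
so gcd(92, 11) = 1.
Back-substitute for Bézout coefficients:
  1 = 4 - 1·3
  ... = 92·(3) + 11·(-25)
Scale by 14206: one solution is (42618, -355150). Reduce a mod 11: (4, 1258).
General: a = 4 + 11t, b = 1258 - 92t.
a ≥ 0 ⇒ t ≥ 0; b ≥ 0 ⇒ t ≤ 13. So t ∈ [0, 13]: 14 solutions.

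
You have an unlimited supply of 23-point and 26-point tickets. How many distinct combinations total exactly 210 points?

Need nonnegative integers with 23j + 26k = 210.
gcd(23, 26) = 1, and 23·(-9) + 26·(8) = 1.
So (j₀, k₀) = (-1890, 1680); general j = -1890 + 26t, k = 1680 - 23t.
j ≥ 0 ⇒ t ≥ 73; k ≥ 0 ⇒ t ≤ 73. That's 1 value of t.

1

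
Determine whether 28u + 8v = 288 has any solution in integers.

gcd(28, 8) = 4  (28 = 3·8 + 4, 8 = 2·4).
4 divides 288, so integer solutions exist.

yes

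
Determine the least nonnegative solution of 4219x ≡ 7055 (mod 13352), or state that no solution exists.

5733

gcd(13352, 4219):
  13352 = 3×4219 + 695
  4219 = 6×695 + 49
  695 = 14×49 + 9
  49 = 5×9 + 4
  9 = 2×4 + 1
  4 = 4×1
so gcd(13352, 4219) = 1.
1 divides 7055, so solutions exist.
Back-substitute for Bézout coefficients:
  1 = 9 - 2×4
  ... = 4219×(-2997) + 13352×(947)
So 4219×(-2997) ≡ 1 (mod 13352); multiply by 7055: x ≡ -21143835 (mod 13352).
Smallest nonnegative: x = -21143835 mod 13352 = 5733.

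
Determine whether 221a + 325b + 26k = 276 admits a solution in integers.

no

gcd(325, 221) = 13  (325 = 1×221 + 104, 221 = 2×104 + 13, 104 = 8×13).
gcd(13, 26) = 13.
13 does not divide 276 (remainder 3), so no integer solutions.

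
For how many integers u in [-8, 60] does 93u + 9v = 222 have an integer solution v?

gcd(93, 9) = 3  (93 = 10*9 + 3, 9 = 3*3).
Back-substituting, 93*(1) + 9*(-10) = 3.
Scale by 74: particular solution (74, -740); reduce u mod 3: (2, 4).
General solution: u = 2 + 3t, v = 4 - 31t for integer t.
-8 ≤ 2 + 3t ≤ 60 gives t ∈ [-3, 19], which is 23 values.

23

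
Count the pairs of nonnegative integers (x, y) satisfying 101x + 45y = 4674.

gcd(101, 45) = 1.
By Bézout, 101·(-4) + 45·(9) = 1.
One solution: (24, 50).
General: x = 24 + 45t, y = 50 - 101t.
x ≥ 0 ⇒ t ≥ 0; y ≥ 0 ⇒ t ≤ 0. So t ∈ [0, 0]: 1 solution.

1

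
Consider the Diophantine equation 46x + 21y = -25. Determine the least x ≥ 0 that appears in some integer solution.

20

gcd(46, 21) = 1.
1 divides -25, so solutions exist.
By Bézout, 46×(-5) + 21×(11) = 1.
Scale by -25/1 = -25: (x₀, y₀) = (125, -275).
General solution: x = 125 + 21t, y = -275 - 46t for integer t.
x ≥ 0: smallest is 125 mod 21 = 20 (at t = -5), with y = -45.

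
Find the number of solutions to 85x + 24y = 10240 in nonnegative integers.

5

gcd(85, 24) = 1.
By Bézout, 85*(-11) + 24*(39) = 1.
One solution: (16, 370).
General: x = 16 + 24t, y = 370 - 85t.
x ≥ 0 ⇒ t ≥ 0; y ≥ 0 ⇒ t ≤ 4. So t ∈ [0, 4]: 5 solutions.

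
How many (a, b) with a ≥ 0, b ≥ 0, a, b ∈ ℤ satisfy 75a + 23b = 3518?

2

gcd(75, 23):
  75 = 3×23 + 6
  23 = 3×6 + 5
  6 = 1×5 + 1
  5 = 5×1
so gcd(75, 23) = 1.
Back-substitute for Bézout coefficients:
  1 = 6 - 1×5
  ... = 75×(4) + 23×(-13)
Scale by 3518: one solution is (14072, -45734). Reduce a mod 23: (19, 91).
General: a = 19 + 23t, b = 91 - 75t.
a ≥ 0 ⇒ t ≥ 0; b ≥ 0 ⇒ t ≤ 1. So t ∈ [0, 1]: 2 solutions.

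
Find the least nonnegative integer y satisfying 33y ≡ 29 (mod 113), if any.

gcd(113, 33):
  113 = 3×33 + 14
  33 = 2×14 + 5
  14 = 2×5 + 4
  5 = 1×4 + 1
  4 = 4×1
so gcd(113, 33) = 1.
1 divides 29, so solutions exist.
Back-substitute for Bézout coefficients:
  1 = 5 - 1×4
  ... = 33×(24) + 113×(-7)
So 33×(24) ≡ 1 (mod 113); multiply by 29: y ≡ 696 (mod 113).
Smallest nonnegative: y = 696 mod 113 = 18.

18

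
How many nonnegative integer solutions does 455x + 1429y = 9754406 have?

15

gcd(1429, 455):
  1429 = 3·455 + 64
  455 = 7·64 + 7
  64 = 9·7 + 1
  7 = 7·1
so gcd(1429, 455) = 1.
Back-substitute for Bézout coefficients:
  1 = 64 - 9·7
  ... = 455·(-201) + 1429·(64)
Scale by 9754406: one solution is (-1960635606, 624281984). Reduce x mod 1429: (980, 6514).
General: x = 980 + 1429t, y = 6514 - 455t.
x ≥ 0 ⇒ t ≥ 0; y ≥ 0 ⇒ t ≤ 14. So t ∈ [0, 14]: 15 solutions.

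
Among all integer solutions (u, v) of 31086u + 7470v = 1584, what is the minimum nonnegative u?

gcd(31086, 7470):
  31086 = 4×7470 + 1206
  7470 = 6×1206 + 234
  1206 = 5×234 + 36
  234 = 6×36 + 18
  36 = 2×18
so gcd(31086, 7470) = 18.
18 divides 1584, so solutions exist.
Back-substitute for Bézout coefficients:
  18 = 234 - 6×36
  ... = 31086×(-192) + 7470×(799)
Scale by 1584/18 = 88: (u₀, v₀) = (-16896, 70312).
General solution: u = -16896 + 415t, v = 70312 - 1727t for integer t.
u ≥ 0: smallest is -16896 mod 415 = 119 (at t = 41), with v = -495.

119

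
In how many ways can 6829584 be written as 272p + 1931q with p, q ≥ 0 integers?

13

gcd(1931, 272):
  1931 = 7·272 + 27
  272 = 10·27 + 2
  27 = 13·2 + 1
  2 = 2·1
so gcd(1931, 272) = 1.
Back-substitute for Bézout coefficients:
  1 = 27 - 13·2
  ... = 272·(-930) + 1931·(131)
Scale by 6829584: one solution is (-6351513120, 894675504). Reduce p mod 1931: (1596, 3312).
General: p = 1596 + 1931t, q = 3312 - 272t.
p ≥ 0 ⇒ t ≥ 0; q ≥ 0 ⇒ t ≤ 12. So t ∈ [0, 12]: 13 solutions.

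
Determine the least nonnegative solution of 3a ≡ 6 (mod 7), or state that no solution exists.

2

gcd(7, 3) = 1.
1 divides 6, so solutions exist.
By Bézout, 3·(-2) + 7·(1) = 1.
So 3·(-2) ≡ 1 (mod 7); multiply by 6: a ≡ -12 (mod 7).
Smallest nonnegative: a = -12 mod 7 = 2.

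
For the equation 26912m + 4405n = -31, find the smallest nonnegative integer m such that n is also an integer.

gcd(26912, 4405):
  26912 = 6*4405 + 482
  4405 = 9*482 + 67
  482 = 7*67 + 13
  67 = 5*13 + 2
  13 = 6*2 + 1
  2 = 2*1
so gcd(26912, 4405) = 1.
1 divides -31, so solutions exist.
Back-substitute for Bézout coefficients:
  1 = 13 - 6*2
  ... = 26912*(2038) + 4405*(-12451)
Scale by -31/1 = -31: (m₀, n₀) = (-63178, 385981).
General solution: m = -63178 + 4405t, n = 385981 - 26912t for integer t.
m ≥ 0: smallest is -63178 mod 4405 = 2897 (at t = 15), with n = -17699.

2897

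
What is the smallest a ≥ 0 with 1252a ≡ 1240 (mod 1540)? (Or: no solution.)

370

gcd(1540, 1252) = 4.
4 divides 1240, so solutions exist.
By Bézout, 1252*(-123) + 1540*(100) = 4.
So 1252*(-123) ≡ 4 (mod 1540); multiply by 310: a ≡ -38130 (mod 385).
Smallest nonnegative: a = -38130 mod 385 = 370.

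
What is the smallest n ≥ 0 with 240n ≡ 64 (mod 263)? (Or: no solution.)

gcd(263, 240):
  263 = 1*240 + 23
  240 = 10*23 + 10
  23 = 2*10 + 3
  10 = 3*3 + 1
  3 = 3*1
so gcd(263, 240) = 1.
1 divides 64, so solutions exist.
Back-substitute for Bézout coefficients:
  1 = 10 - 3*3
  ... = 240*(80) + 263*(-73)
So 240*(80) ≡ 1 (mod 263); multiply by 64: n ≡ 5120 (mod 263).
Smallest nonnegative: n = 5120 mod 263 = 123.

123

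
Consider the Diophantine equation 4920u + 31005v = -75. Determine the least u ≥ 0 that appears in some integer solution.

397

gcd(31005, 4920) = 15.
15 divides -75, so solutions exist.
By Bézout, 4920*(334) + 31005*(-53) = 15.
Scale by -75/15 = -5: (u₀, v₀) = (-1670, 265).
General solution: u = -1670 + 2067t, v = 265 - 328t for integer t.
u ≥ 0: smallest is -1670 mod 2067 = 397 (at t = 1), with v = -63.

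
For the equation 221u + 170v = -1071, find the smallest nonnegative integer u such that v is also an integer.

9

gcd(221, 170) = 17  (221 = 1·170 + 51, 170 = 3·51 + 17, 51 = 3·17).
17 divides -1071, so solutions exist.
Back-substituting, 221·(-3) + 170·(4) = 17.
Scale by -1071/17 = -63: (u₀, v₀) = (189, -252).
General solution: u = 189 + 10t, v = -252 - 13t for integer t.
u ≥ 0: smallest is 189 mod 10 = 9 (at t = -18), with v = -18.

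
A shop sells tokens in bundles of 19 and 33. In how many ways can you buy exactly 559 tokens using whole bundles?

Need nonnegative integers with 19j + 33k = 559.
gcd(19, 33) = 1, and 19·(7) + 33·(-4) = 1.
So (j₀, k₀) = (3913, -2236); general j = 3913 + 33t, k = -2236 - 19t.
j ≥ 0 ⇒ t ≥ -118; k ≥ 0 ⇒ t ≤ -118. That's 1 value of t.

1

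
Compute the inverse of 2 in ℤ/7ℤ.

gcd(7, 2):
  7 = 3*2 + 1
  2 = 2*1
so gcd(7, 2) = 1.
Back-substitute for Bézout coefficients:
  1 = 7 - 3*2
  ... = 2*(-3) + 7*(1)
So 2*-3 ≡ 1 (mod 7), and -3 mod 7 = 4.

4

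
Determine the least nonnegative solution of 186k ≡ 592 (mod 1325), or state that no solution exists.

972

gcd(1325, 186):
  1325 = 7*186 + 23
  186 = 8*23 + 2
  23 = 11*2 + 1
  2 = 2*1
so gcd(1325, 186) = 1.
1 divides 592, so solutions exist.
Back-substitute for Bézout coefficients:
  1 = 23 - 11*2
  ... = 186*(-634) + 1325*(89)
So 186*(-634) ≡ 1 (mod 1325); multiply by 592: k ≡ -375328 (mod 1325).
Smallest nonnegative: k = -375328 mod 1325 = 972.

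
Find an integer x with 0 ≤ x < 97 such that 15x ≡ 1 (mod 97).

13

gcd(97, 15) = 1.
By Bézout, 15*(13) + 97*(-2) = 1.
So 15*13 ≡ 1 (mod 97), and 13 mod 97 = 13.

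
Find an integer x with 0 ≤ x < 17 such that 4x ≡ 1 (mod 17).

gcd(17, 4) = 1.
By Bézout, 4·(-4) + 17·(1) = 1.
So 4·-4 ≡ 1 (mod 17), and -4 mod 17 = 13.

13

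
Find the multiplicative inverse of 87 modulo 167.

gcd(167, 87) = 1  (167 = 1·87 + 80, 87 = 1·80 + 7, 80 = 11·7 + 3, 7 = 2·3 + 1, 3 = 3·1).
Back-substituting, 87·(48) + 167·(-25) = 1.
So 87·48 ≡ 1 (mod 167), and 48 mod 167 = 48.

48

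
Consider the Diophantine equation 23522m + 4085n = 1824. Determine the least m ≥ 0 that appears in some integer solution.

147

gcd(23522, 4085) = 19.
19 divides 1824, so solutions exist.
By Bézout, 23522*(62) + 4085*(-357) = 19.
Scale by 1824/19 = 96: (m₀, n₀) = (5952, -34272).
General solution: m = 5952 + 215t, n = -34272 - 1238t for integer t.
m ≥ 0: smallest is 5952 mod 215 = 147 (at t = -27), with n = -846.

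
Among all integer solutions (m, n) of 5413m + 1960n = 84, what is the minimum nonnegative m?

gcd(5413, 1960) = 1  (5413 = 2×1960 + 1493, 1960 = 1×1493 + 467, 1493 = 3×467 + 92, 467 = 5×92 + 7, 92 = 13×7 + 1, 7 = 7×1).
1 divides 84, so solutions exist.
Back-substituting, 5413×(277) + 1960×(-765) = 1.
Scale by 84/1 = 84: (m₀, n₀) = (23268, -64260).
General solution: m = 23268 + 1960t, n = -64260 - 5413t for integer t.
m ≥ 0: smallest is 23268 mod 1960 = 1708 (at t = -11), with n = -4717.

1708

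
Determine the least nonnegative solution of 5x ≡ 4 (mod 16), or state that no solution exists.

4

gcd(16, 5) = 1.
1 divides 4, so solutions exist.
By Bézout, 5·(-3) + 16·(1) = 1.
So 5·(-3) ≡ 1 (mod 16); multiply by 4: x ≡ -12 (mod 16).
Smallest nonnegative: x = -12 mod 16 = 4.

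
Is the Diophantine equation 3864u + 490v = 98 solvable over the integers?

gcd(3864, 490) = 14  (3864 = 7×490 + 434, 490 = 1×434 + 56, 434 = 7×56 + 42, 56 = 1×42 + 14, 42 = 3×14).
14 divides 98, so integer solutions exist.

yes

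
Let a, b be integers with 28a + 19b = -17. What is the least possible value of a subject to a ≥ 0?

15

gcd(28, 19):
  28 = 1×19 + 9
  19 = 2×9 + 1
  9 = 9×1
so gcd(28, 19) = 1.
1 divides -17, so solutions exist.
Back-substitute for Bézout coefficients:
  1 = 19 - 2×9
  ... = 28×(-2) + 19×(3)
Scale by -17/1 = -17: (a₀, b₀) = (34, -51).
General solution: a = 34 + 19t, b = -51 - 28t for integer t.
a ≥ 0: smallest is 34 mod 19 = 15 (at t = -1), with b = -23.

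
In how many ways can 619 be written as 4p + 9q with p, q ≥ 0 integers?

gcd(9, 4):
  9 = 2×4 + 1
  4 = 4×1
so gcd(9, 4) = 1.
Back-substitute for Bézout coefficients:
  1 = 9 - 2×4
  ... = 4×(-2) + 9×(1)
Scale by 619: one solution is (-1238, 619). Reduce p mod 9: (4, 67).
General: p = 4 + 9t, q = 67 - 4t.
p ≥ 0 ⇒ t ≥ 0; q ≥ 0 ⇒ t ≤ 16. So t ∈ [0, 16]: 17 solutions.

17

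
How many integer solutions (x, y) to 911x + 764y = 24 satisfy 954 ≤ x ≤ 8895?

gcd(911, 764) = 1.
By Bézout, 911·(-369) + 764·(440) = 1.
Particular solution: (312, -372).
General solution: x = 312 + 764t, y = -372 - 911t for integer t.
954 ≤ 312 + 764t ≤ 8895 gives t ∈ [1, 11], which is 11 values.

11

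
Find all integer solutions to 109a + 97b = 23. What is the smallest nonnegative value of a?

10

gcd(109, 97):
  109 = 1*97 + 12
  97 = 8*12 + 1
  12 = 12*1
so gcd(109, 97) = 1.
1 divides 23, so solutions exist.
Back-substitute for Bézout coefficients:
  1 = 97 - 8*12
  ... = 109*(-8) + 97*(9)
Scale by 23/1 = 23: (a₀, b₀) = (-184, 207).
General solution: a = -184 + 97t, b = 207 - 109t for integer t.
a ≥ 0: smallest is -184 mod 97 = 10 (at t = 2), with b = -11.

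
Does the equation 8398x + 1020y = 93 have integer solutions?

gcd(8398, 1020):
  8398 = 8*1020 + 238
  1020 = 4*238 + 68
  238 = 3*68 + 34
  68 = 2*34
so gcd(8398, 1020) = 34.
34 does not divide 93 (remainder 25), so no integer solutions.

no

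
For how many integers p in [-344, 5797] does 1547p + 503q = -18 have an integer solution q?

12

gcd(1547, 503) = 1  (1547 = 3·503 + 38, 503 = 13·38 + 9, 38 = 4·9 + 2, 9 = 4·2 + 1, 2 = 2·1).
Back-substituting, 1547·(-225) + 503·(692) = 1.
Scale by -18: particular solution (4050, -12456); reduce p mod 503: (26, -80).
General solution: p = 26 + 503t, q = -80 - 1547t for integer t.
-344 ≤ 26 + 503t ≤ 5797 gives t ∈ [0, 11], which is 12 values.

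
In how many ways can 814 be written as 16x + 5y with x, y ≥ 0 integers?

10

gcd(16, 5) = 1.
By Bézout, 16·(1) + 5·(-3) = 1.
One solution: (4, 150).
General: x = 4 + 5t, y = 150 - 16t.
x ≥ 0 ⇒ t ≥ 0; y ≥ 0 ⇒ t ≤ 9. So t ∈ [0, 9]: 10 solutions.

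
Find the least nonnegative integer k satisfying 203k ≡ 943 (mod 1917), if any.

gcd(1917, 203) = 1  (1917 = 9·203 + 90, 203 = 2·90 + 23, 90 = 3·23 + 21, 23 = 1·21 + 2, 21 = 10·2 + 1, 2 = 2·1).
1 divides 943, so solutions exist.
Back-substituting, 203·(-916) + 1917·(97) = 1.
So 203·(-916) ≡ 1 (mod 1917); multiply by 943: k ≡ -863788 (mod 1917).
Smallest nonnegative: k = -863788 mod 1917 = 779.

779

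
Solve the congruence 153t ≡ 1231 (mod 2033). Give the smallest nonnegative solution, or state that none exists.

699

gcd(2033, 153):
  2033 = 13×153 + 44
  153 = 3×44 + 21
  44 = 2×21 + 2
  21 = 10×2 + 1
  2 = 2×1
so gcd(2033, 153) = 1.
1 divides 1231, so solutions exist.
Back-substitute for Bézout coefficients:
  1 = 21 - 10×2
  ... = 153×(970) + 2033×(-73)
So 153×(970) ≡ 1 (mod 2033); multiply by 1231: t ≡ 1194070 (mod 2033).
Smallest nonnegative: t = 1194070 mod 2033 = 699.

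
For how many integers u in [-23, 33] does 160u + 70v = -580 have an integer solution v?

gcd(160, 70):
  160 = 2·70 + 20
  70 = 3·20 + 10
  20 = 2·10
so gcd(160, 70) = 10.
Back-substitute for Bézout coefficients:
  10 = 70 - 3·20
  ... = 160·(-3) + 70·(7)
Scale by -58: particular solution (174, -406); reduce u mod 7: (6, -22).
General solution: u = 6 + 7t, v = -22 - 16t for integer t.
-23 ≤ 6 + 7t ≤ 33 gives t ∈ [-4, 3], which is 8 values.

8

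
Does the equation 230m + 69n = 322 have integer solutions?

yes

gcd(230, 69) = 23.
23 divides 322, so integer solutions exist.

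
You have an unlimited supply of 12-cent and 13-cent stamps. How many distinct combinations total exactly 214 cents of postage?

Need nonnegative integers with 12j + 13k = 214.
gcd(12, 13) = 1, and 12·(-1) + 13·(1) = 1.
So (j₀, k₀) = (-214, 214); general j = -214 + 13t, k = 214 - 12t.
j ≥ 0 ⇒ t ≥ 17; k ≥ 0 ⇒ t ≤ 17. That's 1 value of t.

1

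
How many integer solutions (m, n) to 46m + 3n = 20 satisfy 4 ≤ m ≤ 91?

gcd(46, 3) = 1  (46 = 15×3 + 1, 3 = 3×1).
Back-substituting, 46×(1) + 3×(-15) = 1.
Scale by 20: particular solution (20, -300); reduce m mod 3: (2, -24).
General solution: m = 2 + 3t, n = -24 - 46t for integer t.
4 ≤ 2 + 3t ≤ 91 gives t ∈ [1, 29], which is 29 values.

29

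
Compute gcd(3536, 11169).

gcd(11169, 3536) = 17  (11169 = 3·3536 + 561, 3536 = 6·561 + 170, 561 = 3·170 + 51, 170 = 3·51 + 17, 51 = 3·17).

17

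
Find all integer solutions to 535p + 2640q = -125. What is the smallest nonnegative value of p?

gcd(2640, 535) = 5  (2640 = 4·535 + 500, 535 = 1·500 + 35, 500 = 14·35 + 10, 35 = 3·10 + 5, 10 = 2·5).
5 divides -125, so solutions exist.
Back-substituting, 535·(227) + 2640·(-46) = 5.
Scale by -125/5 = -25: (p₀, q₀) = (-5675, 1150).
General solution: p = -5675 + 528t, q = 1150 - 107t for integer t.
p ≥ 0: smallest is -5675 mod 528 = 133 (at t = 11), with q = -27.

133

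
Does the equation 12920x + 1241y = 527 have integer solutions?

gcd(12920, 1241) = 17  (12920 = 10*1241 + 510, 1241 = 2*510 + 221, 510 = 2*221 + 68, 221 = 3*68 + 17, 68 = 4*17).
17 divides 527, so integer solutions exist.

yes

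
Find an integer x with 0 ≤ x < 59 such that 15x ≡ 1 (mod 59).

4

gcd(59, 15) = 1.
By Bézout, 15*(4) + 59*(-1) = 1.
So 15*4 ≡ 1 (mod 59), and 4 mod 59 = 4.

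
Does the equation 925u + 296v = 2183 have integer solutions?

gcd(925, 296):
  925 = 3×296 + 37
  296 = 8×37
so gcd(925, 296) = 37.
37 divides 2183, so integer solutions exist.

yes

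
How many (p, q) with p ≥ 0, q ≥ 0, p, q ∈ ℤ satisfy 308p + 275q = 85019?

gcd(308, 275) = 11  (308 = 1·275 + 33, 275 = 8·33 + 11, 33 = 3·11).
Back-substituting, 308·(-8) + 275·(9) = 11.
Scale by 7729: one solution is (-61832, 69561). Reduce p mod 25: (18, 289).
General: p = 18 + 25t, q = 289 - 28t.
p ≥ 0 ⇒ t ≥ 0; q ≥ 0 ⇒ t ≤ 10. So t ∈ [0, 10]: 11 solutions.

11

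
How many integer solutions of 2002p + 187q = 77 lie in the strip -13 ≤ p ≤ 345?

21

gcd(2002, 187):
  2002 = 10·187 + 132
  187 = 1·132 + 55
  132 = 2·55 + 22
  55 = 2·22 + 11
  22 = 2·11
so gcd(2002, 187) = 11.
Back-substitute for Bézout coefficients:
  11 = 55 - 2·22
  ... = 2002·(-7) + 187·(75)
Scale by 7: particular solution (-49, 525); reduce p mod 17: (2, -21).
General solution: p = 2 + 17t, q = -21 - 182t for integer t.
-13 ≤ 2 + 17t ≤ 345 gives t ∈ [0, 20], which is 21 values.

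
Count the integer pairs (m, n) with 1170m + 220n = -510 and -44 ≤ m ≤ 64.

gcd(1170, 220):
  1170 = 5*220 + 70
  220 = 3*70 + 10
  70 = 7*10
so gcd(1170, 220) = 10.
Back-substitute for Bézout coefficients:
  10 = 220 - 3*70
  ... = 1170*(-3) + 220*(16)
Scale by -51: particular solution (153, -816); reduce m mod 22: (21, -114).
General solution: m = 21 + 22t, n = -114 - 117t for integer t.
-44 ≤ 21 + 22t ≤ 64 gives t ∈ [-2, 1], which is 4 values.

4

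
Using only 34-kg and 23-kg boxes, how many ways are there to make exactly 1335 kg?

Need nonnegative integers with 34j + 23k = 1335.
gcd(34, 23) = 1, and 34·(-2) + 23·(3) = 1.
So (j₀, k₀) = (-2670, 4005); general j = -2670 + 23t, k = 4005 - 34t.
j ≥ 0 ⇒ t ≥ 117; k ≥ 0 ⇒ t ≤ 117. That's 1 value of t.

1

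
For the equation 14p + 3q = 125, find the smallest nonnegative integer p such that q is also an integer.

1

gcd(14, 3) = 1  (14 = 4*3 + 2, 3 = 1*2 + 1, 2 = 2*1).
1 divides 125, so solutions exist.
Back-substituting, 14*(-1) + 3*(5) = 1.
Scale by 125/1 = 125: (p₀, q₀) = (-125, 625).
General solution: p = -125 + 3t, q = 625 - 14t for integer t.
p ≥ 0: smallest is -125 mod 3 = 1 (at t = 42), with q = 37.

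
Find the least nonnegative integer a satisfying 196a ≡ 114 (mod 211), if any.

119

gcd(211, 196) = 1.
1 divides 114, so solutions exist.
By Bézout, 196*(14) + 211*(-13) = 1.
So 196*(14) ≡ 1 (mod 211); multiply by 114: a ≡ 1596 (mod 211).
Smallest nonnegative: a = 1596 mod 211 = 119.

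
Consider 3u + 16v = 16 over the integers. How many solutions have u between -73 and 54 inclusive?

gcd(16, 3) = 1.
By Bézout, 3·(-5) + 16·(1) = 1.
Particular solution: (0, 1).
General solution: u = 0 + 16t, v = 1 - 3t for integer t.
-73 ≤ 0 + 16t ≤ 54 gives t ∈ [-4, 3], which is 8 values.

8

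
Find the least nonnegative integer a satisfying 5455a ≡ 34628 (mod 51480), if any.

no solution

gcd(51480, 5455) = 5.
5 does not divide 34628, so the congruence has no solution.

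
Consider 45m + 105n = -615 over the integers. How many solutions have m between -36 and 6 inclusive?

6

gcd(105, 45) = 15.
By Bézout, 45×(-2) + 105×(1) = 15.
Particular solution: (5, -8).
General solution: m = 5 + 7t, n = -8 - 3t for integer t.
-36 ≤ 5 + 7t ≤ 6 gives t ∈ [-5, 0], which is 6 values.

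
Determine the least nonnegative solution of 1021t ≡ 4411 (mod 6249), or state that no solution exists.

gcd(6249, 1021) = 1.
1 divides 4411, so solutions exist.
By Bézout, 1021*(508) + 6249*(-83) = 1.
So 1021*(508) ≡ 1 (mod 6249); multiply by 4411: t ≡ 2240788 (mod 6249).
Smallest nonnegative: t = 2240788 mod 6249 = 3646.

3646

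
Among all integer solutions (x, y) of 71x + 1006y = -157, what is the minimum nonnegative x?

267

gcd(1006, 71):
  1006 = 14*71 + 12
  71 = 5*12 + 11
  12 = 1*11 + 1
  11 = 11*1
so gcd(1006, 71) = 1.
1 divides -157, so solutions exist.
Back-substitute for Bézout coefficients:
  1 = 12 - 1*11
  ... = 71*(-85) + 1006*(6)
Scale by -157/1 = -157: (x₀, y₀) = (13345, -942).
General solution: x = 13345 + 1006t, y = -942 - 71t for integer t.
x ≥ 0: smallest is 13345 mod 1006 = 267 (at t = -13), with y = -19.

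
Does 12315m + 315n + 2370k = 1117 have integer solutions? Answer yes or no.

gcd(12315, 315) = 15  (12315 = 39·315 + 30, 315 = 10·30 + 15, 30 = 2·15).
gcd(15, 2370) = 15.
15 does not divide 1117 (remainder 7), so no integer solutions.

no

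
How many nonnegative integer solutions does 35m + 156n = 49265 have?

9

gcd(156, 35) = 1.
By Bézout, 35*(-49) + 156*(11) = 1.
One solution: (115, 290).
General: m = 115 + 156t, n = 290 - 35t.
m ≥ 0 ⇒ t ≥ 0; n ≥ 0 ⇒ t ≤ 8. So t ∈ [0, 8]: 9 solutions.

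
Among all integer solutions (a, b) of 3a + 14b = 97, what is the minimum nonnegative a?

gcd(14, 3):
  14 = 4·3 + 2
  3 = 1·2 + 1
  2 = 2·1
so gcd(14, 3) = 1.
1 divides 97, so solutions exist.
Back-substitute for Bézout coefficients:
  1 = 3 - 1·2
  ... = 3·(5) + 14·(-1)
Scale by 97/1 = 97: (a₀, b₀) = (485, -97).
General solution: a = 485 + 14t, b = -97 - 3t for integer t.
a ≥ 0: smallest is 485 mod 14 = 9 (at t = -34), with b = 5.

9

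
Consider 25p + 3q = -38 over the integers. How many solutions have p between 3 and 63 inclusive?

20

gcd(25, 3):
  25 = 8*3 + 1
  3 = 3*1
so gcd(25, 3) = 1.
Back-substitute for Bézout coefficients:
  1 = 25 - 8*3
  ... = 25*(1) + 3*(-8)
Scale by -38: particular solution (-38, 304); reduce p mod 3: (1, -21).
General solution: p = 1 + 3t, q = -21 - 25t for integer t.
3 ≤ 1 + 3t ≤ 63 gives t ∈ [1, 20], which is 20 values.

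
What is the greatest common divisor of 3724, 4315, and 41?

gcd(4315, 3724) = 1.
gcd(1, 41) = 1.

1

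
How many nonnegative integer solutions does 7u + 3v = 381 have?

gcd(7, 3):
  7 = 2×3 + 1
  3 = 3×1
so gcd(7, 3) = 1.
Back-substitute for Bézout coefficients:
  1 = 7 - 2×3
  ... = 7×(1) + 3×(-2)
Scale by 381: one solution is (381, -762). Reduce u mod 3: (0, 127).
General: u = 0 + 3t, v = 127 - 7t.
u ≥ 0 ⇒ t ≥ 0; v ≥ 0 ⇒ t ≤ 18. So t ∈ [0, 18]: 19 solutions.

19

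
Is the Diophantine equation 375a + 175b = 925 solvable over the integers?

yes

gcd(375, 175):
  375 = 2·175 + 25
  175 = 7·25
so gcd(375, 175) = 25.
25 divides 925, so integer solutions exist.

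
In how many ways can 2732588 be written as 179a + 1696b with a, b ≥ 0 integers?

9

gcd(1696, 179):
  1696 = 9·179 + 85
  179 = 2·85 + 9
  85 = 9·9 + 4
  9 = 2·4 + 1
  4 = 4·1
so gcd(1696, 179) = 1.
Back-substitute for Bézout coefficients:
  1 = 9 - 2·4
  ... = 179·(379) + 1696·(-40)
Scale by 2732588: one solution is (1035650852, -109303520). Reduce a mod 1696: (324, 1577).
General: a = 324 + 1696t, b = 1577 - 179t.
a ≥ 0 ⇒ t ≥ 0; b ≥ 0 ⇒ t ≤ 8. So t ∈ [0, 8]: 9 solutions.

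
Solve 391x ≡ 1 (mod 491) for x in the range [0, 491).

gcd(491, 391) = 1  (491 = 1×391 + 100, 391 = 3×100 + 91, 100 = 1×91 + 9, 91 = 10×9 + 1, 9 = 9×1).
Back-substituting, 391×(54) + 491×(-43) = 1.
So 391×54 ≡ 1 (mod 491), and 54 mod 491 = 54.

54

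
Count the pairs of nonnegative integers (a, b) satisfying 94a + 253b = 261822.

gcd(253, 94) = 1.
By Bézout, 94×(35) + 253×(-13) = 1.
One solution: (110, 994).
General: a = 110 + 253t, b = 994 - 94t.
a ≥ 0 ⇒ t ≥ 0; b ≥ 0 ⇒ t ≤ 10. So t ∈ [0, 10]: 11 solutions.

11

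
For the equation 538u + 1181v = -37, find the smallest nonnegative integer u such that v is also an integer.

968

gcd(1181, 538):
  1181 = 2·538 + 105
  538 = 5·105 + 13
  105 = 8·13 + 1
  13 = 13·1
so gcd(1181, 538) = 1.
1 divides -37, so solutions exist.
Back-substitute for Bézout coefficients:
  1 = 105 - 8·13
  ... = 538·(-90) + 1181·(41)
Scale by -37/1 = -37: (u₀, v₀) = (3330, -1517).
General solution: u = 3330 + 1181t, v = -1517 - 538t for integer t.
u ≥ 0: smallest is 3330 mod 1181 = 968 (at t = -2), with v = -441.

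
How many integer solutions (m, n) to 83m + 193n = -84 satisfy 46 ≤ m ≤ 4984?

26

gcd(193, 83) = 1  (193 = 2·83 + 27, 83 = 3·27 + 2, 27 = 13·2 + 1, 2 = 2·1).
Back-substituting, 83·(-93) + 193·(40) = 1.
Scale by -84: particular solution (7812, -3360); reduce m mod 193: (92, -40).
General solution: m = 92 + 193t, n = -40 - 83t for integer t.
46 ≤ 92 + 193t ≤ 4984 gives t ∈ [0, 25], which is 26 values.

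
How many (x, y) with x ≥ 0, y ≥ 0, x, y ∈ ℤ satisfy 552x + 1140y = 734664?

14

gcd(1140, 552):
  1140 = 2×552 + 36
  552 = 15×36 + 12
  36 = 3×12
so gcd(1140, 552) = 12.
Back-substitute for Bézout coefficients:
  12 = 552 - 15×36
  ... = 552×(31) + 1140×(-15)
Scale by 61222: one solution is (1897882, -918330). Reduce x mod 95: (67, 612).
General: x = 67 + 95t, y = 612 - 46t.
x ≥ 0 ⇒ t ≥ 0; y ≥ 0 ⇒ t ≤ 13. So t ∈ [0, 13]: 14 solutions.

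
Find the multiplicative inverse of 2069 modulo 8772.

8153

gcd(8772, 2069):
  8772 = 4×2069 + 496
  2069 = 4×496 + 85
  496 = 5×85 + 71
  85 = 1×71 + 14
  71 = 5×14 + 1
  14 = 14×1
so gcd(8772, 2069) = 1.
Back-substitute for Bézout coefficients:
  1 = 71 - 5×14
  ... = 2069×(-619) + 8772×(146)
So 2069×-619 ≡ 1 (mod 8772), and -619 mod 8772 = 8153.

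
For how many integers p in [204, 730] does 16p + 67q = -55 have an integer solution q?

gcd(67, 16) = 1.
By Bézout, 16×(21) + 67×(-5) = 1.
Particular solution: (51, -13).
General solution: p = 51 + 67t, q = -13 - 16t for integer t.
204 ≤ 51 + 67t ≤ 730 gives t ∈ [3, 10], which is 8 values.

8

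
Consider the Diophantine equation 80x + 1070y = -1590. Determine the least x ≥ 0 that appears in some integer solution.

gcd(1070, 80) = 10.
10 divides -1590, so solutions exist.
By Bézout, 80·(-40) + 1070·(3) = 10.
Scale by -1590/10 = -159: (x₀, y₀) = (6360, -477).
General solution: x = 6360 + 107t, y = -477 - 8t for integer t.
x ≥ 0: smallest is 6360 mod 107 = 47 (at t = -59), with y = -5.

47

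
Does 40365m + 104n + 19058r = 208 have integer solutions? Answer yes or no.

gcd(40365, 104):
  40365 = 388·104 + 13
  104 = 8·13
so gcd(40365, 104) = 13.
gcd(13, 19058) = 13.
13 divides 208, so integer solutions exist.

yes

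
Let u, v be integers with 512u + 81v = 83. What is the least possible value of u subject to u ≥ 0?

25

gcd(512, 81):
  512 = 6*81 + 26
  81 = 3*26 + 3
  26 = 8*3 + 2
  3 = 1*2 + 1
  2 = 2*1
so gcd(512, 81) = 1.
1 divides 83, so solutions exist.
Back-substitute for Bézout coefficients:
  1 = 3 - 1*2
  ... = 512*(-28) + 81*(177)
Scale by 83/1 = 83: (u₀, v₀) = (-2324, 14691).
General solution: u = -2324 + 81t, v = 14691 - 512t for integer t.
u ≥ 0: smallest is -2324 mod 81 = 25 (at t = 29), with v = -157.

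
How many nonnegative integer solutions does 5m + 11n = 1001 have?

19

gcd(11, 5) = 1.
By Bézout, 5×(-2) + 11×(1) = 1.
One solution: (0, 91).
General: m = 0 + 11t, n = 91 - 5t.
m ≥ 0 ⇒ t ≥ 0; n ≥ 0 ⇒ t ≤ 18. So t ∈ [0, 18]: 19 solutions.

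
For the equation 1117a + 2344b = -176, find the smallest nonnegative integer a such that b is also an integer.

gcd(2344, 1117) = 1.
1 divides -176, so solutions exist.
By Bézout, 1117×(277) + 2344×(-132) = 1.
Scale by -176/1 = -176: (a₀, b₀) = (-48752, 23232).
General solution: a = -48752 + 2344t, b = 23232 - 1117t for integer t.
a ≥ 0: smallest is -48752 mod 2344 = 472 (at t = 21), with b = -225.

472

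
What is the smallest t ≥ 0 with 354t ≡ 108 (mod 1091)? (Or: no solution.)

666

gcd(1091, 354):
  1091 = 3*354 + 29
  354 = 12*29 + 6
  29 = 4*6 + 5
  6 = 1*5 + 1
  5 = 5*1
so gcd(1091, 354) = 1.
1 divides 108, so solutions exist.
Back-substitute for Bézout coefficients:
  1 = 6 - 1*5
  ... = 354*(188) + 1091*(-61)
So 354*(188) ≡ 1 (mod 1091); multiply by 108: t ≡ 20304 (mod 1091).
Smallest nonnegative: t = 20304 mod 1091 = 666.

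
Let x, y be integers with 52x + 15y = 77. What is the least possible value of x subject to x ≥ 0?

gcd(52, 15) = 1  (52 = 3*15 + 7, 15 = 2*7 + 1, 7 = 7*1).
1 divides 77, so solutions exist.
Back-substituting, 52*(-2) + 15*(7) = 1.
Scale by 77/1 = 77: (x₀, y₀) = (-154, 539).
General solution: x = -154 + 15t, y = 539 - 52t for integer t.
x ≥ 0: smallest is -154 mod 15 = 11 (at t = 11), with y = -33.

11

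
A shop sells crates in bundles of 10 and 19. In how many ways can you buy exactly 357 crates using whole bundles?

2

Need nonnegative integers with 10j + 19k = 357.
gcd(10, 19) = 1, and 10·(2) + 19·(-1) = 1.
So (j₀, k₀) = (714, -357); general j = 714 + 19t, k = -357 - 10t.
j ≥ 0 ⇒ t ≥ -37; k ≥ 0 ⇒ t ≤ -36. That's 2 values of t.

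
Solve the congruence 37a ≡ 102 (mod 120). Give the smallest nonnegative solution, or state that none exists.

6

gcd(120, 37):
  120 = 3×37 + 9
  37 = 4×9 + 1
  9 = 9×1
so gcd(120, 37) = 1.
1 divides 102, so solutions exist.
Back-substitute for Bézout coefficients:
  1 = 37 - 4×9
  ... = 37×(13) + 120×(-4)
So 37×(13) ≡ 1 (mod 120); multiply by 102: a ≡ 1326 (mod 120).
Smallest nonnegative: a = 1326 mod 120 = 6.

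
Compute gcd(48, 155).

1

gcd(155, 48):
  155 = 3·48 + 11
  48 = 4·11 + 4
  11 = 2·4 + 3
  4 = 1·3 + 1
  3 = 3·1
so gcd(155, 48) = 1.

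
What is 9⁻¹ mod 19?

17

gcd(19, 9):
  19 = 2*9 + 1
  9 = 9*1
so gcd(19, 9) = 1.
Back-substitute for Bézout coefficients:
  1 = 19 - 2*9
  ... = 9*(-2) + 19*(1)
So 9*-2 ≡ 1 (mod 19), and -2 mod 19 = 17.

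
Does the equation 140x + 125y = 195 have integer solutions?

yes

gcd(140, 125) = 5  (140 = 1×125 + 15, 125 = 8×15 + 5, 15 = 3×5).
5 divides 195, so integer solutions exist.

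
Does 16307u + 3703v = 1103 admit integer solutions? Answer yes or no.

gcd(16307, 3703):
  16307 = 4×3703 + 1495
  3703 = 2×1495 + 713
  1495 = 2×713 + 69
  713 = 10×69 + 23
  69 = 3×23
so gcd(16307, 3703) = 23.
23 does not divide 1103 (remainder 22), so no integer solutions.

no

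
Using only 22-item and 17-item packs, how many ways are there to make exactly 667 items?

Need nonnegative integers with 22j + 17k = 667.
gcd(22, 17) = 1, and 22·(7) + 17·(-9) = 1.
So (j₀, k₀) = (4669, -6003); general j = 4669 + 17t, k = -6003 - 22t.
j ≥ 0 ⇒ t ≥ -274; k ≥ 0 ⇒ t ≤ -273. That's 2 values of t.

2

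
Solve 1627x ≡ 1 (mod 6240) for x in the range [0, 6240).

gcd(6240, 1627):
  6240 = 3*1627 + 1359
  1627 = 1*1359 + 268
  1359 = 5*268 + 19
  268 = 14*19 + 2
  19 = 9*2 + 1
  2 = 2*1
so gcd(6240, 1627) = 1.
Back-substitute for Bézout coefficients:
  1 = 19 - 9*2
  ... = 1627*(-2957) + 6240*(771)
So 1627*-2957 ≡ 1 (mod 6240), and -2957 mod 6240 = 3283.

3283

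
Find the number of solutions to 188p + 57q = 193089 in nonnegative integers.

gcd(188, 57):
  188 = 3×57 + 17
  57 = 3×17 + 6
  17 = 2×6 + 5
  6 = 1×5 + 1
  5 = 5×1
so gcd(188, 57) = 1.
Back-substitute for Bézout coefficients:
  1 = 6 - 1×5
  ... = 188×(-10) + 57×(33)
Scale by 193089: one solution is (-1930890, 6371937). Reduce p mod 57: (42, 3249).
General: p = 42 + 57t, q = 3249 - 188t.
p ≥ 0 ⇒ t ≥ 0; q ≥ 0 ⇒ t ≤ 17. So t ∈ [0, 17]: 18 solutions.

18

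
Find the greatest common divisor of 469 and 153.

gcd(469, 153):
  469 = 3×153 + 10
  153 = 15×10 + 3
  10 = 3×3 + 1
  3 = 3×1
so gcd(469, 153) = 1.

1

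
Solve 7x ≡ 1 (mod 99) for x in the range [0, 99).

gcd(99, 7):
  99 = 14·7 + 1
  7 = 7·1
so gcd(99, 7) = 1.
Back-substitute for Bézout coefficients:
  1 = 99 - 14·7
  ... = 7·(-14) + 99·(1)
So 7·-14 ≡ 1 (mod 99), and -14 mod 99 = 85.

85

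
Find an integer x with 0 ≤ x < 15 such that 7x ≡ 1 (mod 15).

gcd(15, 7):
  15 = 2·7 + 1
  7 = 7·1
so gcd(15, 7) = 1.
Back-substitute for Bézout coefficients:
  1 = 15 - 2·7
  ... = 7·(-2) + 15·(1)
So 7·-2 ≡ 1 (mod 15), and -2 mod 15 = 13.

13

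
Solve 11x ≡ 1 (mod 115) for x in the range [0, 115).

21

gcd(115, 11):
  115 = 10×11 + 5
  11 = 2×5 + 1
  5 = 5×1
so gcd(115, 11) = 1.
Back-substitute for Bézout coefficients:
  1 = 11 - 2×5
  ... = 11×(21) + 115×(-2)
So 11×21 ≡ 1 (mod 115), and 21 mod 115 = 21.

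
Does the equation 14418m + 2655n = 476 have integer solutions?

no

gcd(14418, 2655) = 9  (14418 = 5×2655 + 1143, 2655 = 2×1143 + 369, 1143 = 3×369 + 36, 369 = 10×36 + 9, 36 = 4×9).
9 does not divide 476 (remainder 8), so no integer solutions.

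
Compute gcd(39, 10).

gcd(39, 10) = 1  (39 = 3*10 + 9, 10 = 1*9 + 1, 9 = 9*1).

1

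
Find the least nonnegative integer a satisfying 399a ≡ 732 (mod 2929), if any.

gcd(2929, 399) = 1.
1 divides 732, so solutions exist.
By Bézout, 399·(323) + 2929·(-44) = 1.
So 399·(323) ≡ 1 (mod 2929); multiply by 732: a ≡ 236436 (mod 2929).
Smallest nonnegative: a = 236436 mod 2929 = 2116.

2116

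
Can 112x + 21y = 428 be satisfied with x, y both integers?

gcd(112, 21):
  112 = 5*21 + 7
  21 = 3*7
so gcd(112, 21) = 7.
7 does not divide 428 (remainder 1), so no integer solutions.

no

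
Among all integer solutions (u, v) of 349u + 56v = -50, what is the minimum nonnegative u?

22

gcd(349, 56):
  349 = 6*56 + 13
  56 = 4*13 + 4
  13 = 3*4 + 1
  4 = 4*1
so gcd(349, 56) = 1.
1 divides -50, so solutions exist.
Back-substitute for Bézout coefficients:
  1 = 13 - 3*4
  ... = 349*(13) + 56*(-81)
Scale by -50/1 = -50: (u₀, v₀) = (-650, 4050).
General solution: u = -650 + 56t, v = 4050 - 349t for integer t.
u ≥ 0: smallest is -650 mod 56 = 22 (at t = 12), with v = -138.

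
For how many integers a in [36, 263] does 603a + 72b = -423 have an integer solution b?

gcd(603, 72) = 9.
By Bézout, 603×(3) + 72×(-25) = 9.
Particular solution: (3, -31).
General solution: a = 3 + 8t, b = -31 - 67t for integer t.
36 ≤ 3 + 8t ≤ 263 gives t ∈ [5, 32], which is 28 values.

28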